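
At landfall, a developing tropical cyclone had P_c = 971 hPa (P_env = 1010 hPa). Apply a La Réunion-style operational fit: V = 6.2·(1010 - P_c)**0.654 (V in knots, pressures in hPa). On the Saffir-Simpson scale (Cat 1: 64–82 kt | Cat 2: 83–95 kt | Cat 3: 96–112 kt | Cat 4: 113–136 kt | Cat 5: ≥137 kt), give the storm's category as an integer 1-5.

1

ΔP = 1010 − 971 = 39 hPa.
V ≈ 6.2 × 39^0.654 = 6.2 × 10.98 ≈ 68 kt.
68 kt falls in the Category 1 band.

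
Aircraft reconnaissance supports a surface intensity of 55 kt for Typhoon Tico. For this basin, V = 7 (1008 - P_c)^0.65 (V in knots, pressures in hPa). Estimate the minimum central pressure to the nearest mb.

ΔP = (V / 7)^(1/0.65) = (55/7)^1.538.
55/7 = 7.857; 7.857^1.538 ≈ 23.84 mb.
P_c = 1008 − 23.84 = 984.16 ≈ 984 mb.

984 mb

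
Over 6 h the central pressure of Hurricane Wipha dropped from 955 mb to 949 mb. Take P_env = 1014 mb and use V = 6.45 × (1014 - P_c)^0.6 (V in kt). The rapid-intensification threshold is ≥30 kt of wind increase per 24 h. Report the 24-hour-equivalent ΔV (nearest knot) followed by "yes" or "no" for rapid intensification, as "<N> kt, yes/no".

V₁: ΔP = 59, V ≈ 6.45 × 59^0.6 ≈ 74.49 kt.
V₂: ΔP = 65, V ≈ 6.45 × 65^0.6 ≈ 78.94 kt.
ΔV over 6 h = 4.45 kt → 24 h equivalent = 4.45 × 24/6 ≈ 17.80 kt.
18 kt < 30 kt ⇒ not rapid intensification.

18 kt, no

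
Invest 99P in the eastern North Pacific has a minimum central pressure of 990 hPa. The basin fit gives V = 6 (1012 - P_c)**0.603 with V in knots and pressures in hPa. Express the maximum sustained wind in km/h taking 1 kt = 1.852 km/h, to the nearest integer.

ΔP = 1012 − 990 = 22 hPa.
V ≈ 6 × 22^0.603 = 6 × 6.449 ≈ 38.693 kt.
38.693 × 1.852 ≈ 71.66 km/h → 72 km/h.

72 km/h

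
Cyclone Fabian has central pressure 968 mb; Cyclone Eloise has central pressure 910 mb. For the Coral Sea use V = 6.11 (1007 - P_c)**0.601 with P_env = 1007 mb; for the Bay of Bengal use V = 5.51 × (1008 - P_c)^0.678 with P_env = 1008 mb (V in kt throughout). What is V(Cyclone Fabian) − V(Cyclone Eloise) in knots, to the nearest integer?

-68 kt

Cyclone Fabian: ΔP = 39; V ≈ 6.11 × 39^0.601 ≈ 55.24 kt.
Cyclone Eloise: ΔP = 98; V ≈ 5.51 × 98^0.678 ≈ 123.37 kt.
Difference ≈ 55.24 − 123.37 = -68.13 → -68 kt.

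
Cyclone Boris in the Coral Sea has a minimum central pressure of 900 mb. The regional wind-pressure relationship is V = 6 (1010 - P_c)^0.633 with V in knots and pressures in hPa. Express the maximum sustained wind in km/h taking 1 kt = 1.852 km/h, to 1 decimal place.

ΔP = 1010 − 900 = 110 mb.
V ≈ 6 × 110^0.633 = 6 × 19.598 ≈ 117.585 kt.
117.585 × 1.852 ≈ 217.77 km/h → 217.8 km/h.

217.8 km/h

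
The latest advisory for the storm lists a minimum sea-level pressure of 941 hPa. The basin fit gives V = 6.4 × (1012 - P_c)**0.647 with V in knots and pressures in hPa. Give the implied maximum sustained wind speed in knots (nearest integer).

ΔP = 1012 − 941 = 71 hPa.
71^0.647 ≈ 15.768.
V ≈ 6.4 × 15.768 ≈ 100.9 kt.

101 kt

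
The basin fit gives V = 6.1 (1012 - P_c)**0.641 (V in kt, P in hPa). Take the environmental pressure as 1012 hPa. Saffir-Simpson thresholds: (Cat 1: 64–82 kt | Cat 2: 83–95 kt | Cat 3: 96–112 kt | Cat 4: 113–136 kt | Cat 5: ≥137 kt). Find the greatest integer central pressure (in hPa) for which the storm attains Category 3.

938 hPa

Category 3 begins at V = 96 kt.
Required ΔP = (96/6.1)^(1/0.641) = 15.738^1.560 ≈ 73.67 hPa.
P_c ≤ 1012 − 73.67 = 938.33, so the highest integer P_c is 938 hPa.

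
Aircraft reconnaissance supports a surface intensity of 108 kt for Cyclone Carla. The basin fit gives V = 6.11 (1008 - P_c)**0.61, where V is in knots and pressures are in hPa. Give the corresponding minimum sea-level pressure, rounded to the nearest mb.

897 mb

ΔP = (V / 6.11)^(1/0.61) = (108/6.11)^1.639.
108/6.11 = 17.676; 17.676^1.639 ≈ 110.89 mb.
P_c = 1008 − 110.89 = 897.11 ≈ 897 mb.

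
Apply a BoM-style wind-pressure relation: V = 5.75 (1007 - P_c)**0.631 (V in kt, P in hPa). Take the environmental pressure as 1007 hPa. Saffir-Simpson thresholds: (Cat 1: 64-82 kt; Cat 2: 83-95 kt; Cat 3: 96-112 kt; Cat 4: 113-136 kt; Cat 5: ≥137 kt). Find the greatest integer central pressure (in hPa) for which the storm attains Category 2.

938 hPa

Category 2 begins at V = 83 kt.
Required ΔP = (83/5.75)^(1/0.631) = 14.435^1.585 ≈ 68.77 hPa.
P_c ≤ 1007 − 68.77 = 938.23, so the highest integer P_c is 938 hPa.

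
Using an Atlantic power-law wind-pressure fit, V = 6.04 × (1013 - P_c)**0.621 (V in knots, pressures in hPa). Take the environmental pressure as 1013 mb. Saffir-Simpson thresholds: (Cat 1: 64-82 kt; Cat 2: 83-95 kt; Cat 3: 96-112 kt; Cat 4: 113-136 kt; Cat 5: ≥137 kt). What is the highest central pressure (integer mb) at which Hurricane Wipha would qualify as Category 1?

968 mb

Category 1 begins at V = 64 kt.
Required ΔP = (64/6.04)^(1/0.621) = 10.596^1.610 ≈ 44.75 mb.
P_c ≤ 1013 − 44.75 = 968.25, so the highest integer P_c is 968 mb.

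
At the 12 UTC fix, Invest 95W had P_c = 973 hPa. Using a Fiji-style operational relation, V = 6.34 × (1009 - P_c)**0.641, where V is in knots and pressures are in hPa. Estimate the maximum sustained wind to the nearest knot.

63 kt

ΔP = 1009 − 973 = 36 hPa.
36^0.641 ≈ 9.945.
V ≈ 6.34 × 9.945 ≈ 63.0 kt.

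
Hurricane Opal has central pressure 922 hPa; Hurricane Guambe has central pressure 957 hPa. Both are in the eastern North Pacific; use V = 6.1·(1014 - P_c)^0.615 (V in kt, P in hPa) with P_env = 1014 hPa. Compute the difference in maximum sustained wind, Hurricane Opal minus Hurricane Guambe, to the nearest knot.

25 kt

Hurricane Opal: ΔP = 92; V ≈ 6.1 × 92^0.615 ≈ 98.41 kt.
Hurricane Guambe: ΔP = 57; V ≈ 6.1 × 57^0.615 ≈ 73.32 kt.
Difference ≈ 98.41 − 73.32 = 25.09 → 25 kt.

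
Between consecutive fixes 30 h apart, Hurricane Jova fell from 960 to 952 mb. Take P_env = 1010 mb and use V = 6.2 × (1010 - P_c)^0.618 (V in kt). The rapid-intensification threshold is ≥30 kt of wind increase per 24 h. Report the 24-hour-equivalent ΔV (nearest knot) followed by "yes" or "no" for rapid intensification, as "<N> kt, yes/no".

5 kt, no

V₁: ΔP = 50, V ≈ 6.2 × 50^0.618 ≈ 69.56 kt.
V₂: ΔP = 58, V ≈ 6.2 × 58^0.618 ≈ 76.24 kt.
ΔV over 30 h = 6.68 kt → 24 h equivalent = 6.68 × 24/30 ≈ 5.34 kt.
5 kt < 30 kt ⇒ not rapid intensification.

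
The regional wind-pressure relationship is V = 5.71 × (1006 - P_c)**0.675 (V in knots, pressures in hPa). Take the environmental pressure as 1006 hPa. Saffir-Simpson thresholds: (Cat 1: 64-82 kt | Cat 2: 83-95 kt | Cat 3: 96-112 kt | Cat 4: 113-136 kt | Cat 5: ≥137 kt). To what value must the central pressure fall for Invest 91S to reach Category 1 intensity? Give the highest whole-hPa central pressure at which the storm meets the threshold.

970 hPa

Category 1 begins at V = 64 kt.
Required ΔP = (64/5.71)^(1/0.675) = 11.208^1.481 ≈ 35.88 hPa.
P_c ≤ 1006 − 35.88 = 970.12, so the highest integer P_c is 970 hPa.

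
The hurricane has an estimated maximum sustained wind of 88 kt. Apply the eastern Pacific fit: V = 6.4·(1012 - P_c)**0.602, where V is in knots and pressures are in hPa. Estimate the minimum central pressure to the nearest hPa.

934 hPa

ΔP = (V / 6.4)^(1/0.602) = (88/6.4)^1.661.
88/6.4 = 13.750; 13.750^1.661 ≈ 77.78 hPa.
P_c = 1012 − 77.78 = 934.22 ≈ 934 hPa.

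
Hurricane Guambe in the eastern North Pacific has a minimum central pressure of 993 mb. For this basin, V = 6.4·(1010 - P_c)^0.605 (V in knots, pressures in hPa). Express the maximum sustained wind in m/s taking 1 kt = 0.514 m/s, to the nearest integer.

18 m/s

ΔP = 1010 − 993 = 17 mb.
V ≈ 6.4 × 17^0.605 = 6.4 × 5.552 ≈ 35.531 kt.
35.531 × 0.514 ≈ 18.26 m/s → 18 m/s.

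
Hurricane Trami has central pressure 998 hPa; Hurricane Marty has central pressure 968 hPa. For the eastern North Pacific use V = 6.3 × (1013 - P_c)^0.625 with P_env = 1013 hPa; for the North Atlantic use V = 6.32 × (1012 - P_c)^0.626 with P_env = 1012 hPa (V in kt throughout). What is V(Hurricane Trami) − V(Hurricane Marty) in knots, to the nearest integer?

-33 kt

Hurricane Trami: ΔP = 15; V ≈ 6.3 × 15^0.625 ≈ 34.23 kt.
Hurricane Marty: ΔP = 44; V ≈ 6.32 × 44^0.626 ≈ 67.53 kt.
Difference ≈ 34.23 − 67.53 = -33.30 → -33 kt.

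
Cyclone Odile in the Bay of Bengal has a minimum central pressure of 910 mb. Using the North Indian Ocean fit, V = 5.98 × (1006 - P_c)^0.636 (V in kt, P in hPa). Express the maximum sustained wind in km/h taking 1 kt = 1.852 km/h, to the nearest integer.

202 km/h

ΔP = 1006 − 910 = 96 mb.
V ≈ 5.98 × 96^0.636 = 5.98 × 18.227 ≈ 109.000 kt.
109.000 × 1.852 ≈ 201.87 km/h → 202 km/h.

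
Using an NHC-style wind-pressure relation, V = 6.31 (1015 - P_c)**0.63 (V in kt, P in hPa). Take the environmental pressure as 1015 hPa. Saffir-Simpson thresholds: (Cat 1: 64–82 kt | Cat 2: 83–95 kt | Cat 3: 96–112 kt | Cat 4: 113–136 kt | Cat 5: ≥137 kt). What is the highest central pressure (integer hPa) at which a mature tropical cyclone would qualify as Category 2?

Category 2 begins at V = 83 kt.
Required ΔP = (83/6.31)^(1/0.63) = 13.154^1.587 ≈ 59.74 hPa.
P_c ≤ 1015 − 59.74 = 955.26, so the highest integer P_c is 955 hPa.

955 hPa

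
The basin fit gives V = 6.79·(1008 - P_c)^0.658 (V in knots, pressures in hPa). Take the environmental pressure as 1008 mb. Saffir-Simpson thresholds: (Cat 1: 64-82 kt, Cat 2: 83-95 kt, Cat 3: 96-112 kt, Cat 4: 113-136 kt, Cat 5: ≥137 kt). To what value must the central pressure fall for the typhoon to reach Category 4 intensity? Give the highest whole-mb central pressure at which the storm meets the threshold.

936 mb

Category 4 begins at V = 113 kt.
Required ΔP = (113/6.79)^(1/0.658) = 16.642^1.520 ≈ 71.77 mb.
P_c ≤ 1008 − 71.77 = 936.23, so the highest integer P_c is 936 mb.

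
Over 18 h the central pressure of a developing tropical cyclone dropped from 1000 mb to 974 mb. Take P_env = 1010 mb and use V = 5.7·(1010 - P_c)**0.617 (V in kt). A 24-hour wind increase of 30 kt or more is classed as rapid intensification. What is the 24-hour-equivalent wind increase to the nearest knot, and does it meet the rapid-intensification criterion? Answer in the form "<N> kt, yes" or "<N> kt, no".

V₁: ΔP = 10, V ≈ 5.7 × 10^0.617 ≈ 23.60 kt.
V₂: ΔP = 36, V ≈ 5.7 × 36^0.617 ≈ 52.01 kt.
ΔV over 18 h = 28.41 kt → 24 h equivalent = 28.41 × 24/18 ≈ 37.88 kt.
38 kt ≥ 30 kt ⇒ rapid intensification.

38 kt, yes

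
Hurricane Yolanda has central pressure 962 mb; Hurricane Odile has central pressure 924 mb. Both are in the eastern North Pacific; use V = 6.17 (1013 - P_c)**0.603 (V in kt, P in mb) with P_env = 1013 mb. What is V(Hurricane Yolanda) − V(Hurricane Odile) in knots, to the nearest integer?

Hurricane Yolanda: ΔP = 51; V ≈ 6.17 × 51^0.603 ≈ 66.06 kt.
Hurricane Odile: ΔP = 89; V ≈ 6.17 × 89^0.603 ≈ 92.42 kt.
Difference ≈ 66.06 − 92.42 = -26.36 → -26 kt.

-26 kt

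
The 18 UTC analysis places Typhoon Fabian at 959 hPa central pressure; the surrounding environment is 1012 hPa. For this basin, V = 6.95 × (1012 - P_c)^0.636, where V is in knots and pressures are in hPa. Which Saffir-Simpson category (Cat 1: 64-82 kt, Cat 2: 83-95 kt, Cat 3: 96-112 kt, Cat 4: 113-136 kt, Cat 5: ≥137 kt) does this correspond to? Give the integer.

ΔP = 1012 − 959 = 53 hPa.
V ≈ 6.95 × 53^0.636 = 6.95 × 12.49 ≈ 87 kt.
87 kt falls in the Category 2 band.

2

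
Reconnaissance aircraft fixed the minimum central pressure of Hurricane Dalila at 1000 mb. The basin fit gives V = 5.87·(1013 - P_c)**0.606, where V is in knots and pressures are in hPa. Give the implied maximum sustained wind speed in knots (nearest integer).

28 kt

ΔP = 1013 − 1000 = 13 mb.
13^0.606 ≈ 4.732.
V ≈ 5.87 × 4.732 ≈ 27.8 kt.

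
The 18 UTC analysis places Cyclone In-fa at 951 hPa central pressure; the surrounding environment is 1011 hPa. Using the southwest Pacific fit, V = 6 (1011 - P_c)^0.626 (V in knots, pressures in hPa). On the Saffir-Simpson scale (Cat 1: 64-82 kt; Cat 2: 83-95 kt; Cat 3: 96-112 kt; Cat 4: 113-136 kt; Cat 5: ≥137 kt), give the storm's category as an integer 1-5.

ΔP = 1011 − 951 = 60 hPa.
V ≈ 6 × 60^0.626 = 6 × 12.98 ≈ 78 kt.
78 kt falls in the Category 1 band.

1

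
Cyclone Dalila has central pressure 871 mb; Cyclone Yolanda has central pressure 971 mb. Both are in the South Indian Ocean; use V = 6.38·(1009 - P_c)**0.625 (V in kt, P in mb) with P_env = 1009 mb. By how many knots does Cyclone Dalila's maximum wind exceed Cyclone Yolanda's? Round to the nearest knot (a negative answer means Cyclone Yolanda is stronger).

Cyclone Dalila: ΔP = 138; V ≈ 6.38 × 138^0.625 ≈ 138.75 kt.
Cyclone Yolanda: ΔP = 38; V ≈ 6.38 × 38^0.625 ≈ 61.97 kt.
Difference ≈ 138.75 − 61.97 = 76.78 → 77 kt.

77 kt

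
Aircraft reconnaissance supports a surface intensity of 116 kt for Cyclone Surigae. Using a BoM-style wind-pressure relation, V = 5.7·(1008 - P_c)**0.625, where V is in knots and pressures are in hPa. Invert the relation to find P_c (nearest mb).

884 mb

ΔP = (V / 5.7)^(1/0.625) = (116/5.7)^1.600.
116/5.7 = 20.351; 20.351^1.600 ≈ 124.09 mb.
P_c = 1008 − 124.09 = 883.91 ≈ 884 mb.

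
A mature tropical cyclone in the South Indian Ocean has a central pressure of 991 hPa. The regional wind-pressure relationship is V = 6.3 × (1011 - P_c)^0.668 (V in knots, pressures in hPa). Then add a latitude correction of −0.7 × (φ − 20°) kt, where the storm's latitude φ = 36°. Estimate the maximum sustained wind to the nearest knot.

ΔP = 1011 − 991 = 20 hPa.
20^0.668 ≈ 7.398.
V ≈ 6.3 × 7.398 ≈ 46.6 kt.
Latitude correction: −0.7 × (36 − 20) = -11.2 kt.
Corrected V ≈ 35.4 kt → 35 kt.

35 kt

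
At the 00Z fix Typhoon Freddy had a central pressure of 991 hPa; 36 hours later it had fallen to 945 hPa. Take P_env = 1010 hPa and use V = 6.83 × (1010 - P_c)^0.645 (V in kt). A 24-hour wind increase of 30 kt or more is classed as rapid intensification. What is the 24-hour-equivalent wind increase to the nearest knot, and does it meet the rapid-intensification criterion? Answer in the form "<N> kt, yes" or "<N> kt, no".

37 kt, yes

V₁: ΔP = 19, V ≈ 6.83 × 19^0.645 ≈ 45.63 kt.
V₂: ΔP = 65, V ≈ 6.83 × 65^0.645 ≈ 100.87 kt.
ΔV over 36 h = 55.24 kt → 24 h equivalent = 55.24 × 24/36 ≈ 36.83 kt.
37 kt ≥ 30 kt ⇒ rapid intensification.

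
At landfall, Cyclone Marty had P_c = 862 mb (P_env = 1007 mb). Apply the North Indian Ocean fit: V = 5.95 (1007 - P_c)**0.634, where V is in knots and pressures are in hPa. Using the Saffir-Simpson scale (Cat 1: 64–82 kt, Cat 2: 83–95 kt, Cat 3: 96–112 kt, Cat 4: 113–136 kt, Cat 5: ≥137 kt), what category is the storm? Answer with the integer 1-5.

5

ΔP = 1007 − 862 = 145 mb.
V ≈ 5.95 × 145^0.634 = 5.95 × 23.46 ≈ 140 kt.
140 kt falls in the Category 5 band.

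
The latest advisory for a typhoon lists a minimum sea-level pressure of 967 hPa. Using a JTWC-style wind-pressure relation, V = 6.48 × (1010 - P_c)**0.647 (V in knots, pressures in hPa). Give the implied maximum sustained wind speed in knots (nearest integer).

ΔP = 1010 − 967 = 43 hPa.
43^0.647 ≈ 11.399.
V ≈ 6.48 × 11.399 ≈ 73.9 kt.

74 kt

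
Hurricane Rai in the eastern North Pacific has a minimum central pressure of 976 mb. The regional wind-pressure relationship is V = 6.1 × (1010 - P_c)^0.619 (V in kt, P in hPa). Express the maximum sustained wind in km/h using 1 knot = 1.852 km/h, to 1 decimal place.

100.2 km/h

ΔP = 1010 − 976 = 34 mb.
V ≈ 6.1 × 34^0.619 = 6.1 × 8.871 ≈ 54.115 kt.
54.115 × 1.852 ≈ 100.22 km/h → 100.2 km/h.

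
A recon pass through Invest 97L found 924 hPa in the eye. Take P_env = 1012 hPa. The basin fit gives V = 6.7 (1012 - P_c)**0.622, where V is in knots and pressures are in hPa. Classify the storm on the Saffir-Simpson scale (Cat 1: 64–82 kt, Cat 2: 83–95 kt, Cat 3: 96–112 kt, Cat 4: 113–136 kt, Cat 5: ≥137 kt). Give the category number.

3

ΔP = 1012 − 924 = 88 hPa.
V ≈ 6.7 × 88^0.622 = 6.7 × 16.20 ≈ 109 kt.
109 kt falls in the Category 3 band.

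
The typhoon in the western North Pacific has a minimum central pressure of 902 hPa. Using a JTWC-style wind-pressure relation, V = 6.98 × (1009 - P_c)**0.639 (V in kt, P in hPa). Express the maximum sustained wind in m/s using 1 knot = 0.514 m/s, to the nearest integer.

71 m/s

ΔP = 1009 − 902 = 107 hPa.
V ≈ 6.98 × 107^0.639 = 6.98 × 19.805 ≈ 138.239 kt.
138.239 × 0.514 ≈ 71.06 m/s → 71 m/s.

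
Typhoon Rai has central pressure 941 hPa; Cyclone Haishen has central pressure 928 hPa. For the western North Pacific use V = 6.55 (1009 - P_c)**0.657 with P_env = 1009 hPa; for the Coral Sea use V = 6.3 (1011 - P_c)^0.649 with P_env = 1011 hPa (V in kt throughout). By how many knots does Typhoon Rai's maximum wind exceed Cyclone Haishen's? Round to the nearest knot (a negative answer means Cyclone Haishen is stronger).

Typhoon Rai: ΔP = 68; V ≈ 6.55 × 68^0.657 ≈ 104.76 kt.
Cyclone Haishen: ΔP = 83; V ≈ 6.3 × 83^0.649 ≈ 110.87 kt.
Difference ≈ 104.76 − 110.87 = -6.11 → -6 kt.

-6 kt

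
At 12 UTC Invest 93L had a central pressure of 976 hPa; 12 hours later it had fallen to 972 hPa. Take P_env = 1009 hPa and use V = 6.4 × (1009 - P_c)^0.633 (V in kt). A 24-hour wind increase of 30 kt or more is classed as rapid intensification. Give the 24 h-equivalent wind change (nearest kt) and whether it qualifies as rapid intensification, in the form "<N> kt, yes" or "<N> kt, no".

9 kt, no

V₁: ΔP = 33, V ≈ 6.4 × 33^0.633 ≈ 58.53 kt.
V₂: ΔP = 37, V ≈ 6.4 × 37^0.633 ≈ 62.93 kt.
ΔV over 12 h = 4.40 kt → 24 h equivalent = 4.40 × 24/12 ≈ 8.80 kt.
9 kt < 30 kt ⇒ not rapid intensification.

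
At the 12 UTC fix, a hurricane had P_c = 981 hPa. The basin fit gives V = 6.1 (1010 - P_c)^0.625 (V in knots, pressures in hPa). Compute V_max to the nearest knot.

ΔP = 1010 − 981 = 29 hPa.
29^0.625 ≈ 8.203.
V ≈ 6.1 × 8.203 ≈ 50.0 kt.

50 kt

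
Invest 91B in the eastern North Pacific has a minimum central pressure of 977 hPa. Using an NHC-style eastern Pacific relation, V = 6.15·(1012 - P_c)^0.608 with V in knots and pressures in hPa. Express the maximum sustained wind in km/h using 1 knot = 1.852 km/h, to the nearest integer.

ΔP = 1012 − 977 = 35 hPa.
V ≈ 6.15 × 35^0.608 = 6.15 × 8.685 ≈ 53.416 kt.
53.416 × 1.852 ≈ 98.93 km/h → 99 km/h.

99 km/h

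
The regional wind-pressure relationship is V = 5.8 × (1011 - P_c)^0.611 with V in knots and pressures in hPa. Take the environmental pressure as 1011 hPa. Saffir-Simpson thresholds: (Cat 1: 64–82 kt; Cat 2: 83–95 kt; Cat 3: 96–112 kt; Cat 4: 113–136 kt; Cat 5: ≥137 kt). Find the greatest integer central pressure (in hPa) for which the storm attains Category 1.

960 hPa

Category 1 begins at V = 64 kt.
Required ΔP = (64/5.8)^(1/0.611) = 11.034^1.637 ≈ 50.89 hPa.
P_c ≤ 1011 − 50.89 = 960.11, so the highest integer P_c is 960 hPa.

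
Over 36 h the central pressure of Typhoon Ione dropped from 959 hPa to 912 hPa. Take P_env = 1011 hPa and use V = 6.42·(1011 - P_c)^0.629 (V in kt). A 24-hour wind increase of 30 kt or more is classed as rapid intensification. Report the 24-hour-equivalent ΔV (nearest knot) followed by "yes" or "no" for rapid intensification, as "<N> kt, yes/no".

V₁: ΔP = 52, V ≈ 6.42 × 52^0.629 ≈ 77.07 kt.
V₂: ΔP = 99, V ≈ 6.42 × 99^0.629 ≈ 115.56 kt.
ΔV over 36 h = 38.49 kt → 24 h equivalent = 38.49 × 24/36 ≈ 25.66 kt.
26 kt < 30 kt ⇒ not rapid intensification.

26 kt, no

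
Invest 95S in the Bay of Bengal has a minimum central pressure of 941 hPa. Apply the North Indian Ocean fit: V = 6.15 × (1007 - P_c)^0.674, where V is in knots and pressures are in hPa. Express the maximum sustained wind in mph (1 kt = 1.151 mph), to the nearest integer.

ΔP = 1007 − 941 = 66 hPa.
V ≈ 6.15 × 66^0.674 = 6.15 × 16.841 ≈ 103.573 kt.
103.573 × 1.151 ≈ 119.21 mph → 119 mph.

119 mph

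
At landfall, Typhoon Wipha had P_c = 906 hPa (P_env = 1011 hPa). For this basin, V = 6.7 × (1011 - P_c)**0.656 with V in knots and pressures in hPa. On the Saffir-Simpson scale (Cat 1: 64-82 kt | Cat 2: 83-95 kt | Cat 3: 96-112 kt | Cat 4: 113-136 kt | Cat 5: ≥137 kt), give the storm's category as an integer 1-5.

ΔP = 1011 − 906 = 105 hPa.
V ≈ 6.7 × 105^0.656 = 6.7 × 21.18 ≈ 142 kt.
142 kt falls in the Category 5 band.

5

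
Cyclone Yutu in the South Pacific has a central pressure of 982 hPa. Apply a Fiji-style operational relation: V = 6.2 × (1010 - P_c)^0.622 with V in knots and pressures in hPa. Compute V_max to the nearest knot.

49 kt

ΔP = 1010 − 982 = 28 hPa.
28^0.622 ≈ 7.946.
V ≈ 6.2 × 7.946 ≈ 49.3 kt.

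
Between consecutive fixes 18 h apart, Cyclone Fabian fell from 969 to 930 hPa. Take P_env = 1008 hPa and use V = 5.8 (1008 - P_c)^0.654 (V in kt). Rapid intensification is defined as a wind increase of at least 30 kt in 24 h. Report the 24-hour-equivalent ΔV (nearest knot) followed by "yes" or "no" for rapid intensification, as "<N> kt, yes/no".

49 kt, yes

V₁: ΔP = 39, V ≈ 5.8 × 39^0.654 ≈ 63.68 kt.
V₂: ΔP = 78, V ≈ 5.8 × 78^0.654 ≈ 100.20 kt.
ΔV over 18 h = 36.52 kt → 24 h equivalent = 36.52 × 24/18 ≈ 48.69 kt.
49 kt ≥ 30 kt ⇒ rapid intensification.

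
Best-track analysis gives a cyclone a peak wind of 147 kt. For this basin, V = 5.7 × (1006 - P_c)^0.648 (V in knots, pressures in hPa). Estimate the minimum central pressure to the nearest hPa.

855 hPa

ΔP = (V / 5.7)^(1/0.648) = (147/5.7)^1.543.
147/5.7 = 25.789; 25.789^1.543 ≈ 150.71 hPa.
P_c = 1006 − 150.71 = 855.29 ≈ 855 hPa.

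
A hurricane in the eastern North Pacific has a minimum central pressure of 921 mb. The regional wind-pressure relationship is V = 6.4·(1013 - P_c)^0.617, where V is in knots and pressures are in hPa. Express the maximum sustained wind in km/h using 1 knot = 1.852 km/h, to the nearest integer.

ΔP = 1013 − 921 = 92 mb.
V ≈ 6.4 × 92^0.617 = 6.4 × 16.280 ≈ 104.193 kt.
104.193 × 1.852 ≈ 192.96 km/h → 193 km/h.

193 km/h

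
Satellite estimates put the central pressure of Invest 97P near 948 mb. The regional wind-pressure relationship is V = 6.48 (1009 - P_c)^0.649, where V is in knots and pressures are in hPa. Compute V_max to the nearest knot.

ΔP = 1009 − 948 = 61 mb.
61^0.649 ≈ 14.411.
V ≈ 6.48 × 14.411 ≈ 93.4 kt.

93 kt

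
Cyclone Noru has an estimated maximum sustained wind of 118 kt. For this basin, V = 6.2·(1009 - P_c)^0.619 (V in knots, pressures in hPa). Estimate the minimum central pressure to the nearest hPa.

892 hPa

ΔP = (V / 6.2)^(1/0.619) = (118/6.2)^1.616.
118/6.2 = 19.032; 19.032^1.616 ≈ 116.69 hPa.
P_c = 1009 − 116.69 = 892.31 ≈ 892 hPa.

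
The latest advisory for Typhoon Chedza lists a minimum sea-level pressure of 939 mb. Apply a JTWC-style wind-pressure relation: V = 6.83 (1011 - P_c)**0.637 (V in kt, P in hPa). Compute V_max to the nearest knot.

ΔP = 1011 − 939 = 72 mb.
72^0.637 ≈ 15.245.
V ≈ 6.83 × 15.245 ≈ 104.1 kt.

104 kt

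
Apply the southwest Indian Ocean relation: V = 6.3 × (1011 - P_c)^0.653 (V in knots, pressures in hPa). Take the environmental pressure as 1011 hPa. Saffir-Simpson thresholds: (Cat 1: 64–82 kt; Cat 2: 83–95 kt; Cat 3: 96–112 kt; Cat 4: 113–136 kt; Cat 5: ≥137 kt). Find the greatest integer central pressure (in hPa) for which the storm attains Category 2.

959 hPa

Category 2 begins at V = 83 kt.
Required ΔP = (83/6.3)^(1/0.653) = 13.175^1.531 ≈ 51.85 hPa.
P_c ≤ 1011 − 51.85 = 959.15, so the highest integer P_c is 959 hPa.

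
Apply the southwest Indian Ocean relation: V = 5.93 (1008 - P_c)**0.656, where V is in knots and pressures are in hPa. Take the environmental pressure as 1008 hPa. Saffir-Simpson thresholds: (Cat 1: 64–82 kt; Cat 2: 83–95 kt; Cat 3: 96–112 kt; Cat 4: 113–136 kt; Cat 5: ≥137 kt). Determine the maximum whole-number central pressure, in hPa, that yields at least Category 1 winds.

970 hPa

Category 1 begins at V = 64 kt.
Required ΔP = (64/5.93)^(1/0.656) = 10.793^1.524 ≈ 37.57 hPa.
P_c ≤ 1008 − 37.57 = 970.43, so the highest integer P_c is 970 hPa.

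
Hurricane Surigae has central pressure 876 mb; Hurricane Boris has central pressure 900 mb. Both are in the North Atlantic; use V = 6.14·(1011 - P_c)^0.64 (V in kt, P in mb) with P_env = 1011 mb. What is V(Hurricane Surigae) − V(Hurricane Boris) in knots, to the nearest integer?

Hurricane Surigae: ΔP = 135; V ≈ 6.14 × 135^0.64 ≈ 141.77 kt.
Hurricane Boris: ΔP = 111; V ≈ 6.14 × 111^0.64 ≈ 125.08 kt.
Difference ≈ 141.77 − 125.08 = 16.69 → 17 kt.

17 kt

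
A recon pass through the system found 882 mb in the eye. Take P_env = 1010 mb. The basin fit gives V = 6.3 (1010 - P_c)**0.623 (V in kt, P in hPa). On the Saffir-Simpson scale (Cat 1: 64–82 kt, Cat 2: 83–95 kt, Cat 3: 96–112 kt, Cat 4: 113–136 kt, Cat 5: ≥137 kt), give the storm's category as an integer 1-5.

4

ΔP = 1010 − 882 = 128 mb.
V ≈ 6.3 × 128^0.623 = 6.3 × 20.55 ≈ 129 kt.
129 kt falls in the Category 4 band.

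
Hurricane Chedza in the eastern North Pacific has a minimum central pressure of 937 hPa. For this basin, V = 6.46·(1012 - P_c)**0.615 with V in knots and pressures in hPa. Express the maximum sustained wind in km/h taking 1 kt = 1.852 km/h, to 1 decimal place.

ΔP = 1012 − 937 = 75 hPa.
V ≈ 6.46 × 75^0.615 = 6.46 × 14.229 ≈ 91.917 kt.
91.917 × 1.852 ≈ 170.23 km/h → 170.2 km/h.

170.2 km/h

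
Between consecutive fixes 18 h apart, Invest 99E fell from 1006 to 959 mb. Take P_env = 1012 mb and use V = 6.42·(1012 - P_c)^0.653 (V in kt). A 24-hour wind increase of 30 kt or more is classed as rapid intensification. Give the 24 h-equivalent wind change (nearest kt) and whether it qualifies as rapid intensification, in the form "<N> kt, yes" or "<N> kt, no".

87 kt, yes

V₁: ΔP = 6, V ≈ 6.42 × 6^0.653 ≈ 20.69 kt.
V₂: ΔP = 53, V ≈ 6.42 × 53^0.653 ≈ 85.80 kt.
ΔV over 18 h = 65.11 kt → 24 h equivalent = 65.11 × 24/18 ≈ 86.81 kt.
87 kt ≥ 30 kt ⇒ rapid intensification.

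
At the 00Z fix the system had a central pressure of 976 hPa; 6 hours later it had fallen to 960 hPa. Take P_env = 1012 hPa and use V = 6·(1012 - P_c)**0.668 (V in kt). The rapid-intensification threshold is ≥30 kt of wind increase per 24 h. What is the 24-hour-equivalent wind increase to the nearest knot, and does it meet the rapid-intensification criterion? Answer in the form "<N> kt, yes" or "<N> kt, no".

V₁: ΔP = 36, V ≈ 6 × 36^0.668 ≈ 65.73 kt.
V₂: ΔP = 52, V ≈ 6 × 52^0.668 ≈ 84.03 kt.
ΔV over 6 h = 18.30 kt → 24 h equivalent = 18.30 × 24/6 ≈ 73.20 kt.
73 kt ≥ 30 kt ⇒ rapid intensification.

73 kt, yes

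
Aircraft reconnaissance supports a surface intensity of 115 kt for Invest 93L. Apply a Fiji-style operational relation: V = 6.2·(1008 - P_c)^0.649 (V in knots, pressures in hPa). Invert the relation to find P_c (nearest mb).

ΔP = (V / 6.2)^(1/0.649) = (115/6.2)^1.541.
115/6.2 = 18.548; 18.548^1.541 ≈ 90.00 mb.
P_c = 1008 − 90.00 = 918.00 ≈ 918 mb.

918 mb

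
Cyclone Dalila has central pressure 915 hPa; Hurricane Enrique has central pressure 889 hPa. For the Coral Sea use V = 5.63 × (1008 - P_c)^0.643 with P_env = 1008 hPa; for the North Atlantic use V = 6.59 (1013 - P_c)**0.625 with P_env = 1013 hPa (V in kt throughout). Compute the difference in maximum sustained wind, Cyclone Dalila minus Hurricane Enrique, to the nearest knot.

Cyclone Dalila: ΔP = 93; V ≈ 5.63 × 93^0.643 ≈ 103.81 kt.
Hurricane Enrique: ΔP = 124; V ≈ 6.59 × 124^0.625 ≈ 134.05 kt.
Difference ≈ 103.81 − 134.05 = -30.24 → -30 kt.

-30 kt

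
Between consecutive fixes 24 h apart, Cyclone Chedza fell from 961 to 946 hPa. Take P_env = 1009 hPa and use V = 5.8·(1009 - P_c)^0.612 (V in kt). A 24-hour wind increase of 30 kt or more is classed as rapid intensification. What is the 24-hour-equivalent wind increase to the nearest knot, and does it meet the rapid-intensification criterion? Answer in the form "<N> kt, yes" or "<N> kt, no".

V₁: ΔP = 48, V ≈ 5.8 × 48^0.612 ≈ 61.99 kt.
V₂: ΔP = 63, V ≈ 5.8 × 63^0.612 ≈ 73.22 kt.
ΔV over 24 h = 11.23 kt → 24 h equivalent = 11.23 × 24/24 ≈ 11.23 kt.
11 kt < 30 kt ⇒ not rapid intensification.

11 kt, no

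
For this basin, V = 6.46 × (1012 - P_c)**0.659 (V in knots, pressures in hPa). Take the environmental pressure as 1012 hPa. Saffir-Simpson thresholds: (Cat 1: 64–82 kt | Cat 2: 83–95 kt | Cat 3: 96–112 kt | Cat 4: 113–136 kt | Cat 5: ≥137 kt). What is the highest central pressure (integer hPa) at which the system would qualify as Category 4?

935 hPa

Category 4 begins at V = 113 kt.
Required ΔP = (113/6.46)^(1/0.659) = 17.492^1.517 ≈ 76.91 hPa.
P_c ≤ 1012 − 76.91 = 935.09, so the highest integer P_c is 935 hPa.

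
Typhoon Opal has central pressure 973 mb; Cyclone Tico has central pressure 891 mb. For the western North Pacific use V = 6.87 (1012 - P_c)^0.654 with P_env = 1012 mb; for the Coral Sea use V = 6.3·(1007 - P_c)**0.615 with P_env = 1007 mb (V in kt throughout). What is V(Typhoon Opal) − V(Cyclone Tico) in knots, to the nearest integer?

Typhoon Opal: ΔP = 39; V ≈ 6.87 × 39^0.654 ≈ 75.42 kt.
Cyclone Tico: ΔP = 116; V ≈ 6.3 × 116^0.615 ≈ 117.21 kt.
Difference ≈ 75.42 − 117.21 = -41.79 → -42 kt.

-42 kt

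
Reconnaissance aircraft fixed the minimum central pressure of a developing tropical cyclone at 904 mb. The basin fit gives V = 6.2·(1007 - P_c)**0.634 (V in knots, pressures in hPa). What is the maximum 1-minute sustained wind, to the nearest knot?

ΔP = 1007 − 904 = 103 mb.
103^0.634 ≈ 18.886.
V ≈ 6.2 × 18.886 ≈ 117.1 kt.

117 kt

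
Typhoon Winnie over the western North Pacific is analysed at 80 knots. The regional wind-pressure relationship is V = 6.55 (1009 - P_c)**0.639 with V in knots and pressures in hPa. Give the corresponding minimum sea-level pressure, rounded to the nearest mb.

959 mb

ΔP = (V / 6.55)^(1/0.639) = (80/6.55)^1.565.
80/6.55 = 12.214; 12.214^1.565 ≈ 50.22 mb.
P_c = 1009 − 50.22 = 958.78 ≈ 959 mb.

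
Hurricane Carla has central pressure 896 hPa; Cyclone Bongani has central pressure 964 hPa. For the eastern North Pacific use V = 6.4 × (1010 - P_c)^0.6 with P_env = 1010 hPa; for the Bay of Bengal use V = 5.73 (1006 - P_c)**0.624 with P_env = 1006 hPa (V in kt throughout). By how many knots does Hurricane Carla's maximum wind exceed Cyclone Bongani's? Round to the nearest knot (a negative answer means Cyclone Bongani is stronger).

Hurricane Carla: ΔP = 114; V ≈ 6.4 × 114^0.6 ≈ 109.73 kt.
Cyclone Bongani: ΔP = 42; V ≈ 5.73 × 42^0.624 ≈ 59.03 kt.
Difference ≈ 109.73 − 59.03 = 50.70 → 51 kt.

51 kt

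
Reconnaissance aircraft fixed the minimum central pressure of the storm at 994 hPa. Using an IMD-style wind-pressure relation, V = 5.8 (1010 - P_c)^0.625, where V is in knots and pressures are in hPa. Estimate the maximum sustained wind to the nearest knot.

33 kt

ΔP = 1010 − 994 = 16 hPa.
16^0.625 ≈ 5.657.
V ≈ 5.8 × 5.657 ≈ 32.8 kt.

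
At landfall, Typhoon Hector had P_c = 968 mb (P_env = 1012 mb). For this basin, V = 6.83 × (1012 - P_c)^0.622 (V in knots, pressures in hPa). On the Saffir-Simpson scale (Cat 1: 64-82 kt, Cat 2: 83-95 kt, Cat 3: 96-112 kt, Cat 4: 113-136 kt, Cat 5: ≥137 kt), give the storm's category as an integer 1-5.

ΔP = 1012 − 968 = 44 mb.
V ≈ 6.83 × 44^0.622 = 6.83 × 10.53 ≈ 72 kt.
72 kt falls in the Category 1 band.

1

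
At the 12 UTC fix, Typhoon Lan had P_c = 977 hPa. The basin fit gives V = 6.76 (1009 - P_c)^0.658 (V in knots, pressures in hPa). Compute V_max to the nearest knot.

ΔP = 1009 − 977 = 32 hPa.
32^0.658 ≈ 9.781.
V ≈ 6.76 × 9.781 ≈ 66.1 kt.

66 kt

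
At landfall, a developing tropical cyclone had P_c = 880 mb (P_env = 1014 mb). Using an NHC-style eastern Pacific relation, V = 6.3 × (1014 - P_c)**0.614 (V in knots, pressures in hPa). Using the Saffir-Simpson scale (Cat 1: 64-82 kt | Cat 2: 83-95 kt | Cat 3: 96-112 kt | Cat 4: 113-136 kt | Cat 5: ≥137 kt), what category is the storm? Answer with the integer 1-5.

4

ΔP = 1014 − 880 = 134 mb.
V ≈ 6.3 × 134^0.614 = 6.3 × 20.23 ≈ 127 kt.
127 kt falls in the Category 4 band.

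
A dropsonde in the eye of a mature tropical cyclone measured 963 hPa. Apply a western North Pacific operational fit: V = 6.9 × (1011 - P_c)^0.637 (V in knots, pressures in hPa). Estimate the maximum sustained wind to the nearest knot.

ΔP = 1011 − 963 = 48 hPa.
48^0.637 ≈ 11.775.
V ≈ 6.9 × 11.775 ≈ 81.2 kt.

81 kt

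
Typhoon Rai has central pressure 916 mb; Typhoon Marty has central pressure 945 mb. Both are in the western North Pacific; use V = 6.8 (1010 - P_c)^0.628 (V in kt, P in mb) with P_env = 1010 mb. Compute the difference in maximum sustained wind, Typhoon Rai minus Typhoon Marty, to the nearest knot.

24 kt

Typhoon Rai: ΔP = 94; V ≈ 6.8 × 94^0.628 ≈ 117.93 kt.
Typhoon Marty: ΔP = 65; V ≈ 6.8 × 65^0.628 ≈ 93.54 kt.
Difference ≈ 117.93 − 93.54 = 24.39 → 24 kt.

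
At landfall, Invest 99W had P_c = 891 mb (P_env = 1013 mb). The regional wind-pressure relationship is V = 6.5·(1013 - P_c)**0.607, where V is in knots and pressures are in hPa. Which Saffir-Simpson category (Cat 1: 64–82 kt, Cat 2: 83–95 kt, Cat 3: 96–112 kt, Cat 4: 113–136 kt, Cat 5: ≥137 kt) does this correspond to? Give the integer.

4

ΔP = 1013 − 891 = 122 mb.
V ≈ 6.5 × 122^0.607 = 6.5 × 18.47 ≈ 120 kt.
120 kt falls in the Category 4 band.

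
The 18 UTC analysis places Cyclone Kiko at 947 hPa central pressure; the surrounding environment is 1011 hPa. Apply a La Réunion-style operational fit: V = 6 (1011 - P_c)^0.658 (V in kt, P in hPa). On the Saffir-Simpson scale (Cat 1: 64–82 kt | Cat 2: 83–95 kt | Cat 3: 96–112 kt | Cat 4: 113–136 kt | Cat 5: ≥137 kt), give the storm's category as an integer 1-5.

ΔP = 1011 − 947 = 64 hPa.
V ≈ 6 × 64^0.658 = 6 × 15.43 ≈ 93 kt.
93 kt falls in the Category 2 band.

2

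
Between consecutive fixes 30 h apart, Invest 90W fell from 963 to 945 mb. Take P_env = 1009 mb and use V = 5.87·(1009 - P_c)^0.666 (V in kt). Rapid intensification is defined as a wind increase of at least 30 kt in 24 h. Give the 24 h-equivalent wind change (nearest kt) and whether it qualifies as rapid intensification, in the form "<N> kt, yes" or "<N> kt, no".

V₁: ΔP = 46, V ≈ 5.87 × 46^0.666 ≈ 75.17 kt.
V₂: ΔP = 64, V ≈ 5.87 × 64^0.666 ≈ 93.66 kt.
ΔV over 30 h = 18.49 kt → 24 h equivalent = 18.49 × 24/30 ≈ 14.79 kt.
15 kt < 30 kt ⇒ not rapid intensification.

15 kt, no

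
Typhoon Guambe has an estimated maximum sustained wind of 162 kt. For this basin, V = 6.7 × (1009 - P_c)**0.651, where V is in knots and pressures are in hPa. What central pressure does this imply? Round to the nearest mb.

ΔP = (V / 6.7)^(1/0.651) = (162/6.7)^1.536.
162/6.7 = 24.179; 24.179^1.536 ≈ 133.38 mb.
P_c = 1009 − 133.38 = 875.62 ≈ 876 mb.

876 mb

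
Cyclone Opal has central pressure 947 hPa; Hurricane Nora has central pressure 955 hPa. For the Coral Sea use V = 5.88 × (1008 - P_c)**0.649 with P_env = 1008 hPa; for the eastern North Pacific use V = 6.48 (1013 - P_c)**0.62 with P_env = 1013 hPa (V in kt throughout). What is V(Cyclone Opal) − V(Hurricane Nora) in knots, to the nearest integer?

Cyclone Opal: ΔP = 61; V ≈ 5.88 × 61^0.649 ≈ 84.73 kt.
Hurricane Nora: ΔP = 58; V ≈ 6.48 × 58^0.62 ≈ 80.33 kt.
Difference ≈ 84.73 − 80.33 = 4.40 → 4 kt.

4 kt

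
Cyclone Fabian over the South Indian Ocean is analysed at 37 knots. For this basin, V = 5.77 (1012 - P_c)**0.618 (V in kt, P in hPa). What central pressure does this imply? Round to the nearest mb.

ΔP = (V / 5.77)^(1/0.618) = (37/5.77)^1.618.
37/5.77 = 6.412; 6.412^1.618 ≈ 20.22 mb.
P_c = 1012 − 20.22 = 991.78 ≈ 992 mb.

992 mb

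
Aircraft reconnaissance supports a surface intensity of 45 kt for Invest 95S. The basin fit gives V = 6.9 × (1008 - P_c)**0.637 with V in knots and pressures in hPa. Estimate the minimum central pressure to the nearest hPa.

ΔP = (V / 6.9)^(1/0.637) = (45/6.9)^1.570.
45/6.9 = 6.522; 6.522^1.570 ≈ 18.99 hPa.
P_c = 1008 − 18.99 = 989.01 ≈ 989 hPa.

989 hPa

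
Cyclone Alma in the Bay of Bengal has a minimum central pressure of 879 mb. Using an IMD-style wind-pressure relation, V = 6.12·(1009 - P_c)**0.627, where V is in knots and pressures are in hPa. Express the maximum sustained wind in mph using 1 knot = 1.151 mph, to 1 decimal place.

149.0 mph

ΔP = 1009 − 879 = 130 mb.
V ≈ 6.12 × 130^0.627 = 6.12 × 21.156 ≈ 129.477 kt.
129.477 × 1.151 ≈ 149.03 mph → 149.0 mph.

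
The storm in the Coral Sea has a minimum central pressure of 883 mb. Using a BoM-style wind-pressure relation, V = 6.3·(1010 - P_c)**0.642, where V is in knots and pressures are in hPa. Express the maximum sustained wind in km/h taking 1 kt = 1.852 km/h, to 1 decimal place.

261.6 km/h

ΔP = 1010 − 883 = 127 mb.
V ≈ 6.3 × 127^0.642 = 6.3 × 22.420 ≈ 141.248 kt.
141.248 × 1.852 ≈ 261.59 km/h → 261.6 km/h.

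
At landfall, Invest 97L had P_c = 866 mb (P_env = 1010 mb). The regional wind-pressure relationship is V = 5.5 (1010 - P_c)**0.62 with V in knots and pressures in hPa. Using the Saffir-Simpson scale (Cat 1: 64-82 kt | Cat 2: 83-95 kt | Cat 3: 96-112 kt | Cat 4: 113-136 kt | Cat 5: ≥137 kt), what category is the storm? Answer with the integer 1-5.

4

ΔP = 1010 − 866 = 144 mb.
V ≈ 5.5 × 144^0.62 = 5.5 × 21.79 ≈ 120 kt.
120 kt falls in the Category 4 band.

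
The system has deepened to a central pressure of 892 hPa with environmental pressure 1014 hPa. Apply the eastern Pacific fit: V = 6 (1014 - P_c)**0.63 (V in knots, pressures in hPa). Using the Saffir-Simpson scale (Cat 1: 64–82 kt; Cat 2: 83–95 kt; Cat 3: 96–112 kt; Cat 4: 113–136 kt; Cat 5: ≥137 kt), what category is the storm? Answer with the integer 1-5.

4

ΔP = 1014 − 892 = 122 hPa.
V ≈ 6 × 122^0.63 = 6 × 20.63 ≈ 124 kt.
124 kt falls in the Category 4 band.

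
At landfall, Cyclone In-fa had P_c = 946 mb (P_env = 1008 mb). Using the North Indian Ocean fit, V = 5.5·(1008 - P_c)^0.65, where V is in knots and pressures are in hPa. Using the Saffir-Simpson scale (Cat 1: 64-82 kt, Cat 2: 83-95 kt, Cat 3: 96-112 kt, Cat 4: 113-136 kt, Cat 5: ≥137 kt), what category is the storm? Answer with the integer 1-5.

ΔP = 1008 − 946 = 62 mb.
V ≈ 5.5 × 62^0.65 = 5.5 × 14.62 ≈ 80 kt.
80 kt falls in the Category 1 band.

1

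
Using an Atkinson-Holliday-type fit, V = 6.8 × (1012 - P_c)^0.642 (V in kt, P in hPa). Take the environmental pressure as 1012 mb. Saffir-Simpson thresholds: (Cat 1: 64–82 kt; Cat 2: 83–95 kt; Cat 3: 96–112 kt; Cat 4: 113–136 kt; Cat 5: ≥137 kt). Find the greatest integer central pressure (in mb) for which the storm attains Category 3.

Category 3 begins at V = 96 kt.
Required ΔP = (96/6.8)^(1/0.642) = 14.118^1.558 ≈ 61.79 mb.
P_c ≤ 1012 − 61.79 = 950.21, so the highest integer P_c is 950 mb.

950 mb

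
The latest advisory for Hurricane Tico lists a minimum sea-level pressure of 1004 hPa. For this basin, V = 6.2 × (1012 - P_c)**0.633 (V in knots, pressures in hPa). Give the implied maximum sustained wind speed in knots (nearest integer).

ΔP = 1012 − 1004 = 8 hPa.
8^0.633 ≈ 3.730.
V ≈ 6.2 × 3.730 ≈ 23.1 kt.

23 kt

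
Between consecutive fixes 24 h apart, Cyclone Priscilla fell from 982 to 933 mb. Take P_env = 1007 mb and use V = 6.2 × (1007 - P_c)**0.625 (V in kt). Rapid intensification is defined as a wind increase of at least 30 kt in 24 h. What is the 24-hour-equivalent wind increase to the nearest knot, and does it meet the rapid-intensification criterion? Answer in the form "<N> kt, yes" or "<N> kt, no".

V₁: ΔP = 25, V ≈ 6.2 × 25^0.625 ≈ 46.36 kt.
V₂: ΔP = 74, V ≈ 6.2 × 74^0.625 ≈ 91.34 kt.
ΔV over 24 h = 44.98 kt → 24 h equivalent = 44.98 × 24/24 ≈ 44.98 kt.
45 kt ≥ 30 kt ⇒ rapid intensification.

45 kt, yes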